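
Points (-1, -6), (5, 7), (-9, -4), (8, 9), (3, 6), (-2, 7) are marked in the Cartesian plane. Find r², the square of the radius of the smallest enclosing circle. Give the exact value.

A smallest enclosing disk is always determined by at most three of the input points on its boundary.
The farthest pair is (-9, -4)–(8, 9) with squared distance 458. The circle on this segment as diameter has centre (-0.5, 2.5) and r² = 458/4 = 114.5.
Check (-1, -6): distance² to centre = 72.5 ≤ 114.5, so it lies inside.
All remaining points lie in this disk, and no smaller disk contains both endpoints, so this is the minimum enclosing circle.

114.5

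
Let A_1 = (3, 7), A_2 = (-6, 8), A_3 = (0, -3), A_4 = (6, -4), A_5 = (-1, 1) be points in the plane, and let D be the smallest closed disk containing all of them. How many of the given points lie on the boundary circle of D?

2

The minimum enclosing circle of a finite set is fixed by two of the points (as a diameter) or three (as a circumcircle).
The farthest pair is A_2–A_4 with squared distance 288. The circle on this segment as diameter has centre (0, 2) and r² = 288/4 = 72.
Check A_1: distance² to centre = 34 ≤ 72, so it lies inside.
All remaining points lie in this disk, and no smaller disk contains both endpoints, so this is the minimum enclosing circle.
The points at distance exactly r from the centre are A_2, A_4 — 2 points.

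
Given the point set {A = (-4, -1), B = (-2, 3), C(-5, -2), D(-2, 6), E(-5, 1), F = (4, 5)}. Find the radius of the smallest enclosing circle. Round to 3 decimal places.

5.701

By Welzl's lemma the MEC is supported by two points (diametrically opposite) or three points (on a circumcircle).
The farthest pair is C–F with squared distance 130. The circle on this segment as diameter has centre (-0.5, 1.5) and r² = 130/4 = 32.5.
Check A: distance² to centre = 18.5 ≤ 32.5, so it lies inside.
All remaining points lie in this disk, and no smaller disk contains both endpoints, so this is the minimum enclosing circle.
r = √(32.5) ≈ 5.701.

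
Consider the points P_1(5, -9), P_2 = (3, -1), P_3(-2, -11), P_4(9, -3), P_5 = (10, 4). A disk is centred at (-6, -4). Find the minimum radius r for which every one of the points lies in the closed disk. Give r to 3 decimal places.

The required radius is the distance from (-6, -4) to the farthest point.
Squared distances: 146, 90, 65, 226, 320.
Maximum is 320, attained at P_5.
r = √320 ≈ 17.889.

17.889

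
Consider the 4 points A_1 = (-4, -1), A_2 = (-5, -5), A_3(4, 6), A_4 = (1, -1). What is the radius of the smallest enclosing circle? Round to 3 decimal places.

7.106

A smallest enclosing disk is always determined by at most three of the input points on its boundary.
The farthest pair is A_2–A_3 with squared distance 202. The circle on this segment as diameter has centre (-0.5, 0.5) and r² = 202/4 = 50.5.
Check A_1: distance² to centre = 14.5 ≤ 50.5, so it lies inside.
All remaining points lie in this disk, and no smaller disk contains both endpoints, so this is the minimum enclosing circle.
r = √(50.5) ≈ 7.106.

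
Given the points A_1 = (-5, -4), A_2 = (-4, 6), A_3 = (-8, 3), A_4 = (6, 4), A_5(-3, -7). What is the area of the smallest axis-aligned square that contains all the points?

The bounding box has width 14 and height 13.
An axis-aligned square enclosing the set must have side ≥ max(width, height).
So the minimum side is max(14, 13) = 14.
Area = 14² = 196.

196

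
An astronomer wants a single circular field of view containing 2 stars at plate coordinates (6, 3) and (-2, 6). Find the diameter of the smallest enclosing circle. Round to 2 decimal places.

The smallest circle enclosing two points has them as diameter endpoints.
Centre = midpoint = (2, 4.5); r² = |(6, 3)−(-2, 6)|²/4 = 73/4 = 18.25.
Diameter = 2r = 2√(18.25) ≈ 8.54.

8.54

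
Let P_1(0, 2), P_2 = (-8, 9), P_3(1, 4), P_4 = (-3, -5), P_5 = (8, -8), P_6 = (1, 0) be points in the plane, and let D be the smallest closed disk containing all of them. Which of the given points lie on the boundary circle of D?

The farthest pair is P_2–P_5 with squared distance 545. The circle on this segment as diameter has centre (0, 0.5) and r² = 545/4 = 136.25.
Check P_1: distance² to centre = 2.25 ≤ 136.25, so it lies inside.
All remaining points lie in this disk, and no smaller disk contains both endpoints, so this is the minimum enclosing circle.
The points at distance exactly r from the centre are P_2, P_5 — 2 points.

P_2, P_5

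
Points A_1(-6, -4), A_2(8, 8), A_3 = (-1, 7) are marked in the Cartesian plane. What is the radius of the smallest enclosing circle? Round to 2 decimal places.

9.22

Side lengths²: A_1A_2² = 340, A_1A_3² = 146, A_2A_3² = 82.
Since A_1A_2² = 340 ≥ 146 + 82 = 228, the angle opposite A_1A_2 is not acute, so the smallest enclosing circle has A_1A_2 as diameter.
Centre = midpoint of A_1A_2 = (1, 2), r² = 340/4 = 85.
r = √85 ≈ 9.22.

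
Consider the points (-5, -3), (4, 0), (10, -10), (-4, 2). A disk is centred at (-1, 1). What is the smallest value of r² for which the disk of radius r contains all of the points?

242

The required radius is the distance from (-1, 1) to the farthest point.
Squared distances: 32, 26, 242, 10.
Maximum is 242, attained at (10, -10).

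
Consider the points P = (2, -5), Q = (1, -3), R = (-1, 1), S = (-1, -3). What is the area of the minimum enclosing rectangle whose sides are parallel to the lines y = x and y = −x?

In coordinates u = x + y, v = x − y the rectangle is axis-aligned; the map (x,y)→(u,v) scales areas by 2.
u-values: -3, -2, 0, -4; range = 0 − (-4) = 4.
v-values: 7, 4, -2, 2; range = 7 − (-2) = 9.
Area = (4 × 9) / 2 = 18.

18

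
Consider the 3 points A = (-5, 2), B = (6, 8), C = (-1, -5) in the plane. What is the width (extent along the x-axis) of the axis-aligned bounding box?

11

max x = 6, min x = -5, so width = 11.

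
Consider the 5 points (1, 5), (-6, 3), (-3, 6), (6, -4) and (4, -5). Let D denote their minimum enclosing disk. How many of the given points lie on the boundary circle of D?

A smallest enclosing disk is always determined by at most three of the input points on its boundary.
The minimum enclosing circle is determined by three boundary points: (-6, 3), (-3, 6), (6, -4).
Their circumcentre is (7/38, -7/38) with r² = 34933/722.
The farthest remaining point (4, -5) is at distance² 27257/722 ≤ 34933/722.
The points at distance exactly r from the centre are (-6, 3), (-3, 6), (6, -4) — 3 points.

3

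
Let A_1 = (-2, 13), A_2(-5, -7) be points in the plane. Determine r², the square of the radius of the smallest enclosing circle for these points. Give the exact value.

The smallest circle enclosing two points has them as diameter endpoints.
Centre = midpoint = (-3.5, 3); r² = |A_1A_2|²/4 = 409/4 = 102.25.

102.25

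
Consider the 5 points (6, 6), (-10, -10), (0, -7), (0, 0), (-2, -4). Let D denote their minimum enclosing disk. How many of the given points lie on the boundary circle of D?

2

The farthest pair is (6, 6)–(-10, -10) with squared distance 512. The circle on this segment as diameter has centre (-2, -2) and r² = 512/4 = 128.
Check (0, -7): distance² to centre = 29 ≤ 128, so it lies inside.
All remaining points lie in this disk, and no smaller disk contains both endpoints, so this is the minimum enclosing circle.
The points at distance exactly r from the centre are (6, 6), (-10, -10) — 2 points.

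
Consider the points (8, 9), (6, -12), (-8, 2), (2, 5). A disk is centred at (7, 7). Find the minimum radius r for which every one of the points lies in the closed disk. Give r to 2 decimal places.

19.03

The required radius is the distance from (7, 7) to the farthest point.
Squared distances: 5, 362, 250, 29.
Maximum is 362, attained at (6, -12).
r = √362 ≈ 19.03.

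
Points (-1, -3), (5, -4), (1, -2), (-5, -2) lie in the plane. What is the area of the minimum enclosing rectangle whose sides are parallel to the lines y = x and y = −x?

48

In coordinates u = x + y, v = x − y the rectangle is axis-aligned; the map (x,y)→(u,v) scales areas by 2.
u-values: -4, 1, -1, -7; range = 1 − (-7) = 8.
v-values: 2, 9, 3, -3; range = 9 − (-3) = 12.
Area = (8 × 12) / 2 = 48.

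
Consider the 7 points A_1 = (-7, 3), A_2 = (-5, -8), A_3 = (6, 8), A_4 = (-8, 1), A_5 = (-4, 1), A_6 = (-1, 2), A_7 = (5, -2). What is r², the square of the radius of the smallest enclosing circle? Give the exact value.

94.25

By Welzl's lemma the MEC is supported by two points (diametrically opposite) or three points (on a circumcircle).
The farthest pair is A_2–A_3 with squared distance 377. The circle on this segment as diameter has centre (0.5, 0) and r² = 377/4 = 94.25.
Check A_1: distance² to centre = 65.25 ≤ 94.25, so it lies inside.
All remaining points lie in this disk, and no smaller disk contains both endpoints, so this is the minimum enclosing circle.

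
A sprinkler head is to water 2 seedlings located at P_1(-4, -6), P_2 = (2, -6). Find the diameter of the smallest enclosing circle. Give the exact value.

6

The smallest circle enclosing two points has them as diameter endpoints.
Centre = midpoint = (-1, -6); r² = |P_1P_2|²/4 = 36/4 = 9.
Diameter = 2r = 2√9 = 6.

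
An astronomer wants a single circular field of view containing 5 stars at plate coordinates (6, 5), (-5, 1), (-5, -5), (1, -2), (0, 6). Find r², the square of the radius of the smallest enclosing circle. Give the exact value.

55.25

By Welzl's lemma the MEC is supported by two points (diametrically opposite) or three points (on a circumcircle).
The farthest pair is (6, 5)–(-5, -5) with squared distance 221. The circle on this segment as diameter has centre (0.5, 0) and r² = 221/4 = 55.25.
Check (-5, 1): distance² to centre = 31.25 ≤ 55.25, so it lies inside.
All remaining points lie in this disk, and no smaller disk contains both endpoints, so this is the minimum enclosing circle.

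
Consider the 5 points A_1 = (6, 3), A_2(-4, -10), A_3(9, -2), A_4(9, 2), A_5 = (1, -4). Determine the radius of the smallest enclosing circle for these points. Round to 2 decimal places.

8.85

The minimum enclosing circle of a finite set is fixed by two of the points (as a diameter) or three (as a circumcircle).
The farthest pair is A_2–A_4 with squared distance 313. The circle on this segment as diameter has centre (2.5, -4) and r² = 313/4 = 78.25.
Check A_1: distance² to centre = 61.25 ≤ 78.25, so it lies inside.
All remaining points lie in this disk, and no smaller disk contains both endpoints, so this is the minimum enclosing circle.
r = √(78.25) ≈ 8.85.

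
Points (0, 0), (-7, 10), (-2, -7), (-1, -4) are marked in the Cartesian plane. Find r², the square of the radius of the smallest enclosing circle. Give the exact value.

78.5

The minimum enclosing circle of a finite set is fixed by two of the points (as a diameter) or three (as a circumcircle).
The farthest pair is (-7, 10)–(-2, -7) with squared distance 314. The circle on this segment as diameter has centre (-4.5, 1.5) and r² = 314/4 = 78.5.
Check (0, 0): distance² to centre = 22.5 ≤ 78.5, so it lies inside.
All remaining points lie in this disk, and no smaller disk contains both endpoints, so this is the minimum enclosing circle.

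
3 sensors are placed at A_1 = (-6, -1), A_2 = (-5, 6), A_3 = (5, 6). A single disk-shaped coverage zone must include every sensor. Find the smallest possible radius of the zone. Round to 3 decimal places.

6.519

Side lengths²: A_1A_2² = 50, A_1A_3² = 170, A_2A_3² = 100.
Since A_1A_3² = 170 ≥ 100 + 50 = 150, the angle opposite A_1A_3 is not acute, so the smallest enclosing circle has A_1A_3 as diameter.
Centre = midpoint of A_1A_3 = (-0.5, 2.5), r² = 170/4 = 42.5.
r = √(42.5) ≈ 6.519.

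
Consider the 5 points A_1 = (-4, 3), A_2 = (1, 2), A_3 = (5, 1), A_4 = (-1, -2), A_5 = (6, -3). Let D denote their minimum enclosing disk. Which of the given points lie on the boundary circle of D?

The minimum enclosing circle of a finite set is fixed by two of the points (as a diameter) or three (as a circumcircle).
The farthest pair is A_1–A_5 with squared distance 136. The circle on this segment as diameter has centre (1, 0) and r² = 136/4 = 34.
Check A_2: distance² to centre = 4 ≤ 34, so it lies inside.
All remaining points lie in this disk, and no smaller disk contains both endpoints, so this is the minimum enclosing circle.
The points at distance exactly r from the centre are A_1, A_5 — 2 points.

A_1, A_5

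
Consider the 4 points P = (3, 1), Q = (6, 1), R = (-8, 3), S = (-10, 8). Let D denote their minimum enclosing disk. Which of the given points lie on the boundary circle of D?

Q, S

By Welzl's lemma the MEC is supported by two points (diametrically opposite) or three points (on a circumcircle).
The farthest pair is Q–S with squared distance 305. The circle on this segment as diameter has centre (-2, 4.5) and r² = 305/4 = 76.25.
Check P: distance² to centre = 37.25 ≤ 76.25, so it lies inside.
All remaining points lie in this disk, and no smaller disk contains both endpoints, so this is the minimum enclosing circle.
The points at distance exactly r from the centre are Q, S — 2 points.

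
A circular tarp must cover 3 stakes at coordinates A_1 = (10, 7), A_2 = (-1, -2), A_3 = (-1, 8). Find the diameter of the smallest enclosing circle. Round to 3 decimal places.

Side lengths²: A_1A_2² = 202, A_1A_3² = 122, A_2A_3² = 100.
Since A_1A_2² = 202 < 122 + 100 = 222, the triangle is acute, so the smallest enclosing circle is the circumcircle.
Circumcentre = (45/11, 3), r² = 6161/121.
Diameter = 2r = 2√(6161/121) ≈ 14.271.

14.271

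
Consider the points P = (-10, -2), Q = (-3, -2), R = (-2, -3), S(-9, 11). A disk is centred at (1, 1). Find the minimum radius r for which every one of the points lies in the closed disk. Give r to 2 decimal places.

The required radius is the distance from (1, 1) to the farthest point.
Squared distances: 130, 25, 25, 200.
Maximum is 200, attained at S.
r = √200 ≈ 14.14.

14.14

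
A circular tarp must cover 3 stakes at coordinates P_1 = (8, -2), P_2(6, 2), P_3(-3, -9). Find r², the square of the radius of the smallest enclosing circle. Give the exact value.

Side lengths²: P_1P_2² = 20, P_1P_3² = 170, P_2P_3² = 202.
Since P_2P_3² = 202 ≥ 170 + 20 = 190, the angle opposite P_2P_3 is not acute, so the smallest enclosing circle has P_2P_3 as diameter.
Centre = midpoint of P_2P_3 = (1.5, -3.5), r² = 202/4 = 50.5.

50.5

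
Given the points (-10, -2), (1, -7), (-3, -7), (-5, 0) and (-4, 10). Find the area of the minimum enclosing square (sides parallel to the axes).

The bounding box has width 11 and height 17.
An axis-aligned square enclosing the set must have side ≥ max(width, height).
So the minimum side is max(11, 17) = 17.
Area = 17² = 289.

289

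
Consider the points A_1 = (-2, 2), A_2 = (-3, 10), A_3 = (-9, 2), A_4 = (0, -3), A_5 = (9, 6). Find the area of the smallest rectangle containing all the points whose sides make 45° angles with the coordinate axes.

In coordinates u = x + y, v = x − y the rectangle is axis-aligned; the map (x,y)→(u,v) scales areas by 2.
u-values: 0, 7, -7, -3, 15; range = 15 − (-7) = 22.
v-values: -4, -13, -11, 3, 3; range = 3 − (-13) = 16.
Area = (22 × 16) / 2 = 176.

176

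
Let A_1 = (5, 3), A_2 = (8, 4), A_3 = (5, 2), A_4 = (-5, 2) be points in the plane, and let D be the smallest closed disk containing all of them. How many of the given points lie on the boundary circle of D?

2

The minimum enclosing circle of a finite set is fixed by two of the points (as a diameter) or three (as a circumcircle).
The farthest pair is A_2–A_4 with squared distance 173. The circle on this segment as diameter has centre (1.5, 3) and r² = 173/4 = 43.25.
Check A_1: distance² to centre = 12.25 ≤ 43.25, so it lies inside.
All remaining points lie in this disk, and no smaller disk contains both endpoints, so this is the minimum enclosing circle.
The points at distance exactly r from the centre are A_2, A_4 — 2 points.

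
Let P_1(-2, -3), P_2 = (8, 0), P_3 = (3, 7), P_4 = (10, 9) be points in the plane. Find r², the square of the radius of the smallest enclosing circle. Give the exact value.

By Welzl's lemma the MEC is supported by two points (diametrically opposite) or three points (on a circumcircle).
The farthest pair is P_1–P_4 with squared distance 288. The circle on this segment as diameter has centre (4, 3) and r² = 288/4 = 72.
Check P_2: distance² to centre = 25 ≤ 72, so it lies inside.
All remaining points lie in this disk, and no smaller disk contains both endpoints, so this is the minimum enclosing circle.

72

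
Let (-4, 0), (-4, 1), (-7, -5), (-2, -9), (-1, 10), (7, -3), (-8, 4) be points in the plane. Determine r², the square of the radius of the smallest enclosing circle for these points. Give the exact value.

90.5

A smallest enclosing disk is always determined by at most three of the input points on its boundary.
The farthest pair is (-2, -9)–(-1, 10) with squared distance 362. The circle on this segment as diameter has centre (-1.5, 0.5) and r² = 362/4 = 90.5.
Check (-4, 0): distance² to centre = 6.5 ≤ 90.5, so it lies inside.
All remaining points lie in this disk, and no smaller disk contains both endpoints, so this is the minimum enclosing circle.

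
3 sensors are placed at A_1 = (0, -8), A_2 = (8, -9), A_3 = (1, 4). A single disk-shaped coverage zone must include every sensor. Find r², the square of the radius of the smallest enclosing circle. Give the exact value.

Side lengths²: A_1A_2² = 65, A_1A_3² = 145, A_2A_3² = 218.
Since A_2A_3² = 218 ≥ 145 + 65 = 210, the angle opposite A_2A_3 is not acute, so the smallest enclosing circle has A_2A_3 as diameter.
Centre = midpoint of A_2A_3 = (4.5, -2.5), r² = 218/4 = 54.5.

54.5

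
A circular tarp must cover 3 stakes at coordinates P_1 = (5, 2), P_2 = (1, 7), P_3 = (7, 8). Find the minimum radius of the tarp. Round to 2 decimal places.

Side lengths²: P_1P_2² = 41, P_1P_3² = 40, P_2P_3² = 37.
Since P_1P_2² = 41 < 40 + 37 = 77, the triangle is acute, so the smallest enclosing circle is the circumcircle.
Circumcentre = (147/34, 189/34), r² = 7585/578.
r = √(7585/578) ≈ 3.62.

3.62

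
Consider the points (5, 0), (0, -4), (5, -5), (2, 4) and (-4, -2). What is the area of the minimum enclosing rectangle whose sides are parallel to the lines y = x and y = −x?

In coordinates u = x + y, v = x − y the rectangle is axis-aligned; the map (x,y)→(u,v) scales areas by 2.
u-values: 5, -4, 0, 6, -6; range = 6 − (-6) = 12.
v-values: 5, 4, 10, -2, -2; range = 10 − (-2) = 12.
Area = (12 × 12) / 2 = 72.

72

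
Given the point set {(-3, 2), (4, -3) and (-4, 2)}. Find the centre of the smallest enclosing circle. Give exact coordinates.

Call the three points A, B, C in the order given.
Side lengths²: AB² = 74, AC² = 1, BC² = 89.
Since BC² = 89 ≥ 74 + 1 = 75, the angle opposite BC is not acute, so the smallest enclosing circle has BC as diameter.
Centre = midpoint of BC = (0, -0.5), r² = 89/4 = 22.25.
Centre = (0, -0.5).

(0, -0.5)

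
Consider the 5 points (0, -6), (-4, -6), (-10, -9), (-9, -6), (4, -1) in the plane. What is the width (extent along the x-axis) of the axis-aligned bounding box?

14

max x = 4, min x = -10, so width = 14.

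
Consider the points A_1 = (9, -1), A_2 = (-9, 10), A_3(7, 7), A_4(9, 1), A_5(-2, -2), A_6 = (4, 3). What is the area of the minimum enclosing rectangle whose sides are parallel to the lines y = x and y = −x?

261

In coordinates u = x + y, v = x − y the rectangle is axis-aligned; the map (x,y)→(u,v) scales areas by 2.
u-values: 8, 1, 14, 10, -4, 7; range = 14 − (-4) = 18.
v-values: 10, -19, 0, 8, 0, 1; range = 10 − (-19) = 29.
Area = (18 × 29) / 2 = 261.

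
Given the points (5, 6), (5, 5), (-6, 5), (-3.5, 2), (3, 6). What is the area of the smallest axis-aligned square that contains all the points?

The bounding box has width 11 and height 4.
An axis-aligned square enclosing the set must have side ≥ max(width, height).
So the minimum side is max(11, 4) = 11.
Area = 11² = 121.

121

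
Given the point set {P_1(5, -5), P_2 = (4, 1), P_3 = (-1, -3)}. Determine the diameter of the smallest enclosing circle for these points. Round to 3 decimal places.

7.245

Side lengths²: P_1P_2² = 37, P_1P_3² = 40, P_2P_3² = 41.
Since P_2P_3² = 41 < 40 + 37 = 77, the triangle is acute, so the smallest enclosing circle is the circumcircle.
Circumcentre = (87/34, -79/34), r² = 7585/578.
Diameter = 2r = 2√(7585/578) ≈ 7.245.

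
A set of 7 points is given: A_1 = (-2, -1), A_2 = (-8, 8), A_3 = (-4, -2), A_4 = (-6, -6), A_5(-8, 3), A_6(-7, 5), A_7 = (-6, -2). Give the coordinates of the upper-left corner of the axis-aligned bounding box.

x-range [-8, -2], y-range [-6, 8].
The upper-left corner is (-8, 8).

(-8, 8)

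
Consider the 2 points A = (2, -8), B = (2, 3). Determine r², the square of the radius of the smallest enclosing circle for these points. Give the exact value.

30.25

The smallest circle enclosing two points has them as diameter endpoints.
Centre = midpoint = (2, -2.5); r² = |AB|²/4 = 121/4 = 30.25.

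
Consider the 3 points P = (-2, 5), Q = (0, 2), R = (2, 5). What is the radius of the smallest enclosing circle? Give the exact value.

13/6

Side lengths²: PQ² = 13, PR² = 16, QR² = 13.
Since PR² = 16 < 13 + 13 = 26, the triangle is acute, so the smallest enclosing circle is the circumcircle.
Circumcentre = (0, 25/6), r² = 169/36.
r = √(169/36) = 13/6.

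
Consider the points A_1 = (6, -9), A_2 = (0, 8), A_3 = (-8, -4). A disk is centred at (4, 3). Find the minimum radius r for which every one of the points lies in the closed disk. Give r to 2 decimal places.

13.89

The required radius is the distance from (4, 3) to the farthest point.
Squared distances: 148, 41, 193.
Maximum is 193, attained at A_3.
r = √193 ≈ 13.89.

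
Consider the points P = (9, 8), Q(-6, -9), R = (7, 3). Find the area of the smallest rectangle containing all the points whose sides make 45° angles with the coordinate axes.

48

In coordinates u = x + y, v = x − y the rectangle is axis-aligned; the map (x,y)→(u,v) scales areas by 2.
u-values: 17, -15, 10; range = 17 − (-15) = 32.
v-values: 1, 3, 4; range = 4 − 1 = 3.
Area = (32 × 3) / 2 = 48.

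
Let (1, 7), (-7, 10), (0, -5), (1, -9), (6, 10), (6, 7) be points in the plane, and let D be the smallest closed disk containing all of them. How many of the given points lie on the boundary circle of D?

3

A smallest enclosing disk is always determined by at most three of the input points on its boundary.
The minimum enclosing circle is determined by three boundary points: (-7, 10), (1, -9), (6, 10).
Their circumcentre is (-0.5, 59/38) with r² = 82025/722.
The farthest remaining point (6, 7) is at distance² 51929/722 ≤ 82025/722.
The points at distance exactly r from the centre are (-7, 10), (1, -9), (6, 10) — 3 points.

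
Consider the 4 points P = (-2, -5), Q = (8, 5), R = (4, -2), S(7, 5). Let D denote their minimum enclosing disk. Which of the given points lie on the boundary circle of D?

P, Q

A smallest enclosing disk is always determined by at most three of the input points on its boundary.
The farthest pair is P–Q with squared distance 200. The circle on this segment as diameter has centre (3, 0) and r² = 200/4 = 50.
Check R: distance² to centre = 5 ≤ 50, so it lies inside.
All remaining points lie in this disk, and no smaller disk contains both endpoints, so this is the minimum enclosing circle.
The points at distance exactly r from the centre are P, Q — 2 points.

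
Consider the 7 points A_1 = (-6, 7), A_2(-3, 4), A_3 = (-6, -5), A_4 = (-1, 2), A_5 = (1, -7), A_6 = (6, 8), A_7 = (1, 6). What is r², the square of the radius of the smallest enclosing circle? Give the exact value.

78.25

The farthest pair is A_3–A_6 with squared distance 313. The circle on this segment as diameter has centre (0, 1.5) and r² = 313/4 = 78.25.
Check A_1: distance² to centre = 66.25 ≤ 78.25, so it lies inside.
All remaining points lie in this disk, and no smaller disk contains both endpoints, so this is the minimum enclosing circle.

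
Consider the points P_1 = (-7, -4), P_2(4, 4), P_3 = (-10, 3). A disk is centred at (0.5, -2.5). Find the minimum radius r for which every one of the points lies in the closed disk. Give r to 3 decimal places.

11.853

The required radius is the distance from (0.5, -2.5) to the farthest point.
Squared distances: 58.5, 54.5, 140.5.
Maximum is 140.5, attained at P_3.
r = √(140.5) ≈ 11.853.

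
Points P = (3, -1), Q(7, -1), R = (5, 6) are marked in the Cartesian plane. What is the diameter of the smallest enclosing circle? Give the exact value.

Side lengths²: PQ² = 16, PR² = 53, QR² = 53.
Since QR² = 53 < 53 + 16 = 69, the triangle is acute, so the smallest enclosing circle is the circumcircle.
Circumcentre = (5, 31/14), r² = 2809/196.
Diameter = 2r = 2√(2809/196) = 53/7.

53/7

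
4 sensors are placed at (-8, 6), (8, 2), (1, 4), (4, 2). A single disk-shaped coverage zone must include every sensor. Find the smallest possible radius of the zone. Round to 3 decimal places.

8.246

A smallest enclosing disk is always determined by at most three of the input points on its boundary.
The farthest pair is (-8, 6)–(8, 2) with squared distance 272. The circle on this segment as diameter has centre (0, 4) and r² = 272/4 = 68.
Check (1, 4): distance² to centre = 1 ≤ 68, so it lies inside.
All remaining points lie in this disk, and no smaller disk contains both endpoints, so this is the minimum enclosing circle.
r = √68 ≈ 8.246.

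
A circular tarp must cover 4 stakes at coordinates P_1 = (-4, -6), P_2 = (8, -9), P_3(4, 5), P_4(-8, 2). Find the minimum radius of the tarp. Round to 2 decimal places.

9.71

The farthest pair is P_2–P_4 with squared distance 377. The circle on this segment as diameter has centre (0, -3.5) and r² = 377/4 = 94.25.
Check P_1: distance² to centre = 22.25 ≤ 94.25, so it lies inside.
All remaining points lie in this disk, and no smaller disk contains both endpoints, so this is the minimum enclosing circle.
r = √(94.25) ≈ 9.71.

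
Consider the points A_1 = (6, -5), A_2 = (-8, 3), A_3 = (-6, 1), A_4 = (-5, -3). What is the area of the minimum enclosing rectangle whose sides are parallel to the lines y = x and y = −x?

99

In coordinates u = x + y, v = x − y the rectangle is axis-aligned; the map (x,y)→(u,v) scales areas by 2.
u-values: 1, -5, -5, -8; range = 1 − (-8) = 9.
v-values: 11, -11, -7, -2; range = 11 − (-11) = 22.
Area = (9 × 22) / 2 = 99.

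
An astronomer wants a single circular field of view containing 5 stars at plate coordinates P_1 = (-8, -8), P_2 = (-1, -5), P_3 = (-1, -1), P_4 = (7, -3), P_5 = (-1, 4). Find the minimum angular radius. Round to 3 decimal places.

The minimum enclosing circle is determined by three boundary points: P_1, P_4, P_5.
Their circumcentre is (-57/58, -235/58) with r² = 109045/1682.
The farthest remaining point P_3 is at distance² 15665/1682 ≤ 109045/1682.
r = √(109045/1682) ≈ 8.052.

8.052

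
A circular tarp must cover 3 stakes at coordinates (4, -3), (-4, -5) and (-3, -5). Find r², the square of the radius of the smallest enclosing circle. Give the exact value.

Call the three points A, B, C in the order given.
Side lengths²: AB² = 68, AC² = 53, BC² = 1.
Since AB² = 68 ≥ 53 + 1 = 54, the angle opposite AB is not acute, so the smallest enclosing circle has AB as diameter.
Centre = midpoint of AB = (0, -4), r² = 68/4 = 17.

17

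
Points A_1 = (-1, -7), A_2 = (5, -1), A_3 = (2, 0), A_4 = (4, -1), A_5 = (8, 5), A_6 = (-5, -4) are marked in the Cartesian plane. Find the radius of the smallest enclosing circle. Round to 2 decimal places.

The minimum enclosing circle of a finite set is fixed by two of the points (as a diameter) or three (as a circumcircle).
The farthest pair is A_5–A_6 with squared distance 250. The circle on this segment as diameter has centre (1.5, 0.5) and r² = 250/4 = 62.5.
Check A_1: distance² to centre = 62.5 ≤ 62.5, so it lies inside.
All remaining points lie in this disk, and no smaller disk contains both endpoints, so this is the minimum enclosing circle.
r = √(62.5) ≈ 7.91.

7.91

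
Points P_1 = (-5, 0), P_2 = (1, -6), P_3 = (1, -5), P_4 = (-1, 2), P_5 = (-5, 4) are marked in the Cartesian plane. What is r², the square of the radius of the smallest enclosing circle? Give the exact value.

The minimum enclosing circle of a finite set is fixed by two of the points (as a diameter) or three (as a circumcircle).
The farthest pair is P_2–P_5 with squared distance 136. The circle on this segment as diameter has centre (-2, -1) and r² = 136/4 = 34.
Check P_1: distance² to centre = 10 ≤ 34, so it lies inside.
All remaining points lie in this disk, and no smaller disk contains both endpoints, so this is the minimum enclosing circle.

34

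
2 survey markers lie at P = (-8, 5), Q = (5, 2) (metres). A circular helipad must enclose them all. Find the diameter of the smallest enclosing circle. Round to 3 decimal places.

The smallest circle enclosing two points has them as diameter endpoints.
Centre = midpoint = (-1.5, 3.5); r² = |PQ|²/4 = 178/4 = 44.5.
Diameter = 2r = 2√(44.5) ≈ 13.342.

13.342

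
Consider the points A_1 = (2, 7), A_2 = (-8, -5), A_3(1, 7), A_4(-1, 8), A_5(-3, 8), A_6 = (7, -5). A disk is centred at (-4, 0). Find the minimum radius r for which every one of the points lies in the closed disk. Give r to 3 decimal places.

12.083

The required radius is the distance from (-4, 0) to the farthest point.
Squared distances: 85, 41, 74, 73, 65, 146.
Maximum is 146, attained at A_6.
r = √146 ≈ 12.083.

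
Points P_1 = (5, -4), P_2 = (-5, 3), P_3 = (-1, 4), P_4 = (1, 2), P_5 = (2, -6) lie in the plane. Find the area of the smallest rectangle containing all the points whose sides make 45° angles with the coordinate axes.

59.5

In coordinates u = x + y, v = x − y the rectangle is axis-aligned; the map (x,y)→(u,v) scales areas by 2.
u-values: 1, -2, 3, 3, -4; range = 3 − (-4) = 7.
v-values: 9, -8, -5, -1, 8; range = 9 − (-8) = 17.
Area = (7 × 17) / 2 = 59.5.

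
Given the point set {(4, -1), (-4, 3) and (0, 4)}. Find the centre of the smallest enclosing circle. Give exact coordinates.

Call the three points A, B, C in the order given.
Side lengths²: AB² = 80, AC² = 41, BC² = 17.
Since AB² = 80 ≥ 41 + 17 = 58, the angle opposite AB is not acute, so the smallest enclosing circle has AB as diameter.
Centre = midpoint of AB = (0, 1), r² = 80/4 = 20.
Centre = (0, 1).

(0, 1)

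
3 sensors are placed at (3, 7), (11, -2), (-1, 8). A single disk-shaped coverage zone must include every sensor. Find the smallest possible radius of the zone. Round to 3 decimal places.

Call the three points A, B, C in the order given.
Side lengths²: AB² = 145, AC² = 17, BC² = 244.
Since BC² = 244 ≥ 145 + 17 = 162, the angle opposite BC is not acute, so the smallest enclosing circle has BC as diameter.
Centre = midpoint of BC = (5, 3), r² = 244/4 = 61.
r = √61 ≈ 7.810.

7.810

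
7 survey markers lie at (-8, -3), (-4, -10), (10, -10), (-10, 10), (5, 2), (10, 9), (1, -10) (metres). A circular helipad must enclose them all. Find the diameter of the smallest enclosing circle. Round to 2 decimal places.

The farthest pair is (10, -10)–(-10, 10) with squared distance 800. The circle on this segment as diameter has centre (0, 0) and r² = 800/4 = 200.
Check (-8, -3): distance² to centre = 73 ≤ 200, so it lies inside.
All remaining points lie in this disk, and no smaller disk contains both endpoints, so this is the minimum enclosing circle.
Diameter = 2r = 2√200 ≈ 28.28.

28.28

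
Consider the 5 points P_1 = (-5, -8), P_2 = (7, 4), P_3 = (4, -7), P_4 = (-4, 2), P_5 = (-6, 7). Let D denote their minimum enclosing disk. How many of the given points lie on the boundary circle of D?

The minimum enclosing circle is determined by three boundary points: P_1, P_2, P_5.
Their circumcentre is (-0.8125, -0.1875) with r² = 78.5703125.
The farthest remaining point P_3 is at distance² 69.5703125 ≤ 78.5703125.
The points at distance exactly r from the centre are P_1, P_2, P_5 — 3 points.

3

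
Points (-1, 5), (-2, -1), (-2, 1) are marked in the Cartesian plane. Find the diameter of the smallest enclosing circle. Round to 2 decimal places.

6.08

Call the three points A, B, C in the order given.
Side lengths²: AB² = 37, AC² = 17, BC² = 4.
Since AB² = 37 ≥ 17 + 4 = 21, the angle opposite AB is not acute, so the smallest enclosing circle has AB as diameter.
Centre = midpoint of AB = (-1.5, 2), r² = 37/4 = 9.25.
Diameter = 2r = 2√(9.25) ≈ 6.08.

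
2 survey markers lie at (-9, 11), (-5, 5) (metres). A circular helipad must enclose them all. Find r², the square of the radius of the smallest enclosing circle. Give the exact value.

13

The smallest circle enclosing two points has them as diameter endpoints.
Centre = midpoint = (-7, 8); r² = |(-9, 11)−(-5, 5)|²/4 = 52/4 = 13.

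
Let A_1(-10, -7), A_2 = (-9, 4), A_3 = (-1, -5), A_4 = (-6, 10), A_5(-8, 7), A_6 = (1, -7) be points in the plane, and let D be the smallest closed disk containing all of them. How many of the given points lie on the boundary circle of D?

The minimum enclosing circle is determined by three boundary points: A_1, A_4, A_6.
Their circumcentre is (-4.5, 23/34) with r² = 51545/578.
The farthest remaining point A_5 is at distance² 30193/578 ≤ 51545/578.
The points at distance exactly r from the centre are A_1, A_4, A_6 — 3 points.

3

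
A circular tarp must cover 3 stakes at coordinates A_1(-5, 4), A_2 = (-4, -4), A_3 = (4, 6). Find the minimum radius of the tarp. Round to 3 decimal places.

Side lengths²: A_1A_2² = 65, A_1A_3² = 85, A_2A_3² = 164.
Since A_2A_3² = 164 ≥ 85 + 65 = 150, the angle opposite A_2A_3 is not acute, so the smallest enclosing circle has A_2A_3 as diameter.
Centre = midpoint of A_2A_3 = (0, 1), r² = 164/4 = 41.
r = √41 ≈ 6.403.

6.403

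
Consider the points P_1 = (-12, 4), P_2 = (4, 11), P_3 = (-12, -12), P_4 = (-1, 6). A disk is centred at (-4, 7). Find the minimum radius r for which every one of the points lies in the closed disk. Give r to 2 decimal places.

The required radius is the distance from (-4, 7) to the farthest point.
Squared distances: 73, 80, 425, 10.
Maximum is 425, attained at P_3.
r = √425 ≈ 20.62.

20.62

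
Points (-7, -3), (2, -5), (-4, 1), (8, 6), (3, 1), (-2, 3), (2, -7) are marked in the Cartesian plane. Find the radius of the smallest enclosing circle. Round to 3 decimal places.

The minimum enclosing circle of a finite set is fixed by two of the points (as a diameter) or three (as a circumcircle).
The farthest pair is (-7, -3)–(8, 6) with squared distance 306. The circle on this segment as diameter has centre (0.5, 1.5) and r² = 306/4 = 76.5.
Check (2, -5): distance² to centre = 44.5 ≤ 76.5, so it lies inside.
All remaining points lie in this disk, and no smaller disk contains both endpoints, so this is the minimum enclosing circle.
r = √(76.5) ≈ 8.746.

8.746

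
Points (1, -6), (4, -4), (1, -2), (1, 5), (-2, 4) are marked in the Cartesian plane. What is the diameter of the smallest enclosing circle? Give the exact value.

The minimum enclosing circle of a finite set is fixed by two of the points (as a diameter) or three (as a circumcircle).
The farthest pair is (1, -6)–(1, 5) with squared distance 121. The circle on this segment as diameter has centre (1, -0.5) and r² = 121/4 = 30.25.
Check (4, -4): distance² to centre = 21.25 ≤ 30.25, so it lies inside.
All remaining points lie in this disk, and no smaller disk contains both endpoints, so this is the minimum enclosing circle.
Diameter = 2r = 2√(30.25) = 11.

11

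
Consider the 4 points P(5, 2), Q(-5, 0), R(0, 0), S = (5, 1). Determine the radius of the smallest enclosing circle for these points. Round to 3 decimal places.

5.099

The minimum enclosing circle of a finite set is fixed by two of the points (as a diameter) or three (as a circumcircle).
The farthest pair is P–Q with squared distance 104. The circle on this segment as diameter has centre (0, 1) and r² = 104/4 = 26.
Check R: distance² to centre = 1 ≤ 26, so it lies inside.
All remaining points lie in this disk, and no smaller disk contains both endpoints, so this is the minimum enclosing circle.
r = √26 ≈ 5.099.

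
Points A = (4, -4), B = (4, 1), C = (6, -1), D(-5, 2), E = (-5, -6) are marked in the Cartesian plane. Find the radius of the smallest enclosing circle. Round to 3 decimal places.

6.262

The minimum enclosing circle is determined by three boundary points: C, D, E.
Their circumcentre is (-2/11, -2) with r² = 4745/121.
The farthest remaining point B is at distance² 3205/121 ≤ 4745/121.
r = √(4745/121) ≈ 6.262.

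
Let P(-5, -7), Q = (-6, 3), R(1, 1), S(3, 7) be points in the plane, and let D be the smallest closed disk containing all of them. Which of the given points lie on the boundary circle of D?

The farthest pair is P–S with squared distance 260. The circle on this segment as diameter has centre (-1, 0) and r² = 260/4 = 65.
Check Q: distance² to centre = 34 ≤ 65, so it lies inside.
All remaining points lie in this disk, and no smaller disk contains both endpoints, so this is the minimum enclosing circle.
The points at distance exactly r from the centre are P, S — 2 points.

P, S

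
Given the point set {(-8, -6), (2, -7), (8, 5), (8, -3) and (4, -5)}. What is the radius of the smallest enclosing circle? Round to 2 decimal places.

9.71

The farthest pair is (-8, -6)–(8, 5) with squared distance 377. The circle on this segment as diameter has centre (0, -0.5) and r² = 377/4 = 94.25.
Check (2, -7): distance² to centre = 46.25 ≤ 94.25, so it lies inside.
All remaining points lie in this disk, and no smaller disk contains both endpoints, so this is the minimum enclosing circle.
r = √(94.25) ≈ 9.71.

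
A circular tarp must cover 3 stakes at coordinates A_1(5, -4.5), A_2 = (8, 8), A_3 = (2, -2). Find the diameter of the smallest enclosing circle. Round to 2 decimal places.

Side lengths²: A_1A_2² = 165.25, A_1A_3² = 15.25, A_2A_3² = 136.
Since A_1A_2² = 165.25 ≥ 136 + 15.25 = 151.25, the angle opposite A_1A_2 is not acute, so the smallest enclosing circle has A_1A_2 as diameter.
Centre = midpoint of A_1A_2 = (6.5, 1.75), r² = 165.25/4 = 41.3125.
Diameter = 2r = 2√(41.3125) ≈ 12.85.

12.85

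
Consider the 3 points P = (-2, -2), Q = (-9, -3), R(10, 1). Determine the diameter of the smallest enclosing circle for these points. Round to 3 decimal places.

19.416

Side lengths²: PQ² = 50, PR² = 153, QR² = 377.
Since QR² = 377 ≥ 153 + 50 = 203, the angle opposite QR is not acute, so the smallest enclosing circle has QR as diameter.
Centre = midpoint of QR = (0.5, -1), r² = 377/4 = 94.25.
Diameter = 2r = 2√(94.25) ≈ 19.416.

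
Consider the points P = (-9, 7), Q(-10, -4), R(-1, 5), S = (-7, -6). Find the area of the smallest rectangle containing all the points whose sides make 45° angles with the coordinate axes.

In coordinates u = x + y, v = x − y the rectangle is axis-aligned; the map (x,y)→(u,v) scales areas by 2.
u-values: -2, -14, 4, -13; range = 4 − (-14) = 18.
v-values: -16, -6, -6, -1; range = -1 − (-16) = 15.
Area = (18 × 15) / 2 = 135.

135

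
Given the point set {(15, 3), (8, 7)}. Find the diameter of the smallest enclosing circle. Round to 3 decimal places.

8.062

The smallest circle enclosing two points has them as diameter endpoints.
Centre = midpoint = (11.5, 5); r² = |(15, 3)−(8, 7)|²/4 = 65/4 = 16.25.
Diameter = 2r = 2√(16.25) ≈ 8.062.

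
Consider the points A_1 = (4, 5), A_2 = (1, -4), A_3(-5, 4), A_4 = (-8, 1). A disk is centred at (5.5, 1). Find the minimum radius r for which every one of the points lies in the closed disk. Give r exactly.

The required radius is the distance from (5.5, 1) to the farthest point.
Squared distances: 18.25, 45.25, 119.25, 182.25.
Maximum is 182.25, attained at A_4.
r = √(182.25) = 13.5.

13.5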